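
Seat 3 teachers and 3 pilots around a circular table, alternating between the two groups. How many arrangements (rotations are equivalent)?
Fix one of the teachers: (3-1)! ways for the remaining teachers, × 3! ways for the pilots = 2 × 6 = 12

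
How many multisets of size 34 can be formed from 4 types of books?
C(34+4-1, 4-1) = C(37, 3) = 7770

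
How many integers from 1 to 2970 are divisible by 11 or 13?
⌊2970/11⌋ + ⌊2970/13⌋ - ⌊2970/143⌋ = 270 + 228 - 20 = 478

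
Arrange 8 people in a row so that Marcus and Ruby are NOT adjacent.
Total - adjacent = 8! - (8-1)!×2 = 40320 - 10080 = 30240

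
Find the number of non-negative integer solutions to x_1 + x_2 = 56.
C(56+2-1, 2-1) = C(57, 1) = 57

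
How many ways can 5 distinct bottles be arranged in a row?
5! = 120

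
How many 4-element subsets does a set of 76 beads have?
C(76,4) = 76!/(4!×72!) = 1282975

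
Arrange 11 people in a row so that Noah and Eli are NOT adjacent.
Total - adjacent = 11! - (11-1)!×2 = 39916800 - 7257600 = 32659200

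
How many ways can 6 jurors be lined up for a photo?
6! = 720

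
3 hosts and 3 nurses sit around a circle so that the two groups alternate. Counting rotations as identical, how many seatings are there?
Fix one of the hosts: (3-1)! ways for the remaining hosts, × 3! ways for the nurses = 2 × 6 = 12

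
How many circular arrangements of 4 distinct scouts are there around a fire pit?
Circular: fix one position, arrange the rest. (4-1)! = 6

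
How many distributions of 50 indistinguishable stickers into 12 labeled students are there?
C(50+12-1, 12-1) = C(61, 11) = 418094152866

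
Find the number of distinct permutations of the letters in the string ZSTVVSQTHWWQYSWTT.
17! / (2! × 1! × 4! × 1! × 2! × 3! × 3! × 1!) = 102918816000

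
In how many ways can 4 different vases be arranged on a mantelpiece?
4! = 24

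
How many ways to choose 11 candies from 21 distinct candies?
C(21,11) = 21!/(11!×10!) = 352716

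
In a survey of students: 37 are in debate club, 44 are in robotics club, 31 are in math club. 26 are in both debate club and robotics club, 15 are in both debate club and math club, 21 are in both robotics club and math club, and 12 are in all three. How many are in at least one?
|A∪B∪C| = 37+44+31-26-15-21+12 = 62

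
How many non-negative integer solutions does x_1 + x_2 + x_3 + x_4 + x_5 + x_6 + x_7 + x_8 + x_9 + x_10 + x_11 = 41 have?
C(41+11-1, 11-1) = C(51, 10) = 12777711870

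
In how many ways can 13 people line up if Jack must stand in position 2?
Fix one position: (13-1)! = 479001600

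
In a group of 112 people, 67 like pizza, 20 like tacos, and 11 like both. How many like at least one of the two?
|A∪B| = |A| + |B| - |A∩B| = 67 + 20 - 11 = 76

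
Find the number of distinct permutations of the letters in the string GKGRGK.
6! / (2! × 1! × 3!) = 60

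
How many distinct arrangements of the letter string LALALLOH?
8! / (2! × 1! × 1! × 4!) = 840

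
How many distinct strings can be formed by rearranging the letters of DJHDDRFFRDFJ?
12! / (2! × 3! × 4! × 1! × 2!) = 831600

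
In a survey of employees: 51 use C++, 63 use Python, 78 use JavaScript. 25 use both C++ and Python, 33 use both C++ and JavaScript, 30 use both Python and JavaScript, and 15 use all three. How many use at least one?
|A∪B∪C| = 51+63+78-25-33-30+15 = 119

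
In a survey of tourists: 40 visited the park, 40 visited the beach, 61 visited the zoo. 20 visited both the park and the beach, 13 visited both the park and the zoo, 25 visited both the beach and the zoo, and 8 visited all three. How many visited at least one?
|A∪B∪C| = 40+40+61-20-13-25+8 = 91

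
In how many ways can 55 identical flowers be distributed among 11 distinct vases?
C(55+11-1, 11-1) = C(65, 10) = 179013799328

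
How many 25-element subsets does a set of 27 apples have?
C(27,25) = 27!/(25!×2!) = 351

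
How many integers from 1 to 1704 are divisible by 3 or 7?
⌊1704/3⌋ + ⌊1704/7⌋ - ⌊1704/21⌋ = 568 + 243 - 81 = 730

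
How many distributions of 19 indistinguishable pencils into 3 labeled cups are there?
C(19+3-1, 3-1) = C(21, 2) = 210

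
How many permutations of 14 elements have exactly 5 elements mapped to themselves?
Choose the 5 fixed points C(14,5) = 2002, derange the rest: !9 = Σ_{j=0}^{9} (-1)^j·9!/j! = 362880 - 362880 + 181440 - 60480 + 15120 - 3024 + 504 - 72 + 9 - 1 = 133496. Product = 2002 × 133496 = 267258992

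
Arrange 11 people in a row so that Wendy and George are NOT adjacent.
Total - adjacent = 11! - (11-1)!×2 = 39916800 - 7257600 = 32659200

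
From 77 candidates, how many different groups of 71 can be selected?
C(77,71) = 77!/(71!×6!) = 237093780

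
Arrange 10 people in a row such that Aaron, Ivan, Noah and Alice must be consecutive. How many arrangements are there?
Treat the 4 as one block: (10-4+1)! × 4! = 5040 × 24 = 120960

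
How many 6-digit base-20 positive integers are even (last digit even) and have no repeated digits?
Last∈{0,2,4,6,8,10,12,14,16,18}. Last=0: 1395360. Last nonzero: 9×18×P(18,4) = 11897280. Total = 13292640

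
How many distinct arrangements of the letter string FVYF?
4! / (1! × 2! × 1!) = 12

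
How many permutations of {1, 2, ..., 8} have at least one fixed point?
Complement of the derangements. !8 = Σ_{j=0}^{8} (-1)^j·8!/j! = 40320 - 40320 + 20160 - 6720 + 1680 - 336 + 56 - 8 + 1 = 14833. 8! - !8 = 40320 - 14833 = 25487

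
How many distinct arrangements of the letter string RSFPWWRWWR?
10! / (1! × 3! × 1! × 1! × 4!) = 25200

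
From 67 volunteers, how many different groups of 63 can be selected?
C(67,63) = 67!/(63!×4!) = 766480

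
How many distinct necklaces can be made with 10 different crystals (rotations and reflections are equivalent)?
(10-1)!/2 = 362880/2 = 181440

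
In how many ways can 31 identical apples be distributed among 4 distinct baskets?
C(31+4-1, 4-1) = C(34, 3) = 5984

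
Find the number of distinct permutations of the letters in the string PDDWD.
5! / (1! × 3! × 1!) = 20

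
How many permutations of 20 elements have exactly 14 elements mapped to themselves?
Choose the 14 fixed points C(20,14) = 38760, derange the rest: !6 = Σ_{j=0}^{6} (-1)^j·6!/j! = 720 - 720 + 360 - 120 + 30 - 6 + 1 = 265. Product = 38760 × 265 = 10271400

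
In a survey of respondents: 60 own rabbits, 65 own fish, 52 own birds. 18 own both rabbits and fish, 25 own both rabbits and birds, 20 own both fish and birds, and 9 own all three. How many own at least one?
|A∪B∪C| = 60+65+52-18-25-20+9 = 123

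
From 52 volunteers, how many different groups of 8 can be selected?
C(52,8) = 52!/(8!×44!) = 752538150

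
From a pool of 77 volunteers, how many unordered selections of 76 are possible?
C(77,76) = 77!/(76!×1!) = 77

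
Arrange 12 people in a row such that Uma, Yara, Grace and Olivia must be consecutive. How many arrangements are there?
Treat the 4 as one block: (12-4+1)! × 4! = 362880 × 24 = 8709120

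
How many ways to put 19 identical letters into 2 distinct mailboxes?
C(19+2-1, 2-1) = C(20, 1) = 20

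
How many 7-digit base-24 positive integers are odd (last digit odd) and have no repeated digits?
Last∈{1,3,5,7,9,11,13,15,17,19,21,23}. Last=0: 0. Last nonzero: 12×22×P(22,5) = 834261120. Total = 834261120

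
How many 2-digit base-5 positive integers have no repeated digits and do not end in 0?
Last digit: 4 nonzero choices. First digit: 3 (nonzero, ≠last). Middle 0: P(3,0) = 1. Total = 12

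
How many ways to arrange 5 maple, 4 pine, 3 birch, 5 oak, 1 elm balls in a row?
18! / (5! × 4! × 3! × 5! × 1!) = 3087564480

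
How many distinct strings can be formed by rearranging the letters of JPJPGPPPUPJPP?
13! / (1! × 1! × 3! × 8!) = 25740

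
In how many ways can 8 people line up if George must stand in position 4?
Fix one position: (8-1)! = 5040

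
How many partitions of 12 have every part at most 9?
Let r_j(i) = number of partitions of i into parts ≤ j, for i = 0..12. r_1(i) = 1 for all i; r_j(i) = r_{j-1}(i) + r_j(i-j). Rows j = 2..9: ≤2: 1 1 2 2 3 3 4 4 5 5 6 6 7; ≤3: 1 1 2 3 4 5 7 8 10 12 14 16 19; ≤4: 1 1 2 3 5 6 9 11 15 18 23 27 34; ≤5: 1 1 2 3 5 7 10 13 18 23 30 37 47; ≤6: 1 1 2 3 5 7 11 14 20 26 35 44 58; ≤7: 1 1 2 3 5 7 11 15 21 28 38 49 65; ≤8: 1 1 2 3 5 7 11 15 22 29 40 52 70; ≤9: 1 1 2 3 5 7 11 15 22 30 41 54 73. r_9(12) = 73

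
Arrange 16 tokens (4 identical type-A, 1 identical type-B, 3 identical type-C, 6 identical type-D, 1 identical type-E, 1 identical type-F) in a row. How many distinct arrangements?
16! / (4! × 1! × 3! × 6! × 1! × 1!) = 201801600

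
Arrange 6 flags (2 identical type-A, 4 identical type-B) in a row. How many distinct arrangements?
6! / (2! × 4!) = 15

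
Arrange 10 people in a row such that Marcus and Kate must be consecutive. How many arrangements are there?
Treat the 2 as one block: (10-2+1)! × 2! = 362880 × 2 = 725760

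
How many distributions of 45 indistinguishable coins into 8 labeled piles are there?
C(45+8-1, 8-1) = C(52, 7) = 133784560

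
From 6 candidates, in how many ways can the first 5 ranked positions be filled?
P(6,5) = 6!/(6-5)! = 720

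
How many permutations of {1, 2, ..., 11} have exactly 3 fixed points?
Choose the 3 fixed points C(11,3) = 165, derange the rest: !8 = Σ_{j=0}^{8} (-1)^j·8!/j! = 40320 - 40320 + 20160 - 6720 + 1680 - 336 + 56 - 8 + 1 = 14833. Product = 165 × 14833 = 2447445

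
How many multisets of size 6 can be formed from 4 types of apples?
C(6+4-1, 4-1) = C(9, 3) = 84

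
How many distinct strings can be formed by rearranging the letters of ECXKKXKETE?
10! / (1! × 1! × 3! × 2! × 3!) = 50400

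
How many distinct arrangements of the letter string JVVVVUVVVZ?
10! / (7! × 1! × 1! × 1!) = 720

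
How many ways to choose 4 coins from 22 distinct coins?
C(22,4) = 22!/(4!×18!) = 7315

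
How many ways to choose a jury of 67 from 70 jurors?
C(70,67) = 70!/(67!×3!) = 54740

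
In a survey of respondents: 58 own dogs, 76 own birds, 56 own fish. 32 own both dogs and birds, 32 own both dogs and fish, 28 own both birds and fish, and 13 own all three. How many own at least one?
|A∪B∪C| = 58+76+56-32-32-28+13 = 111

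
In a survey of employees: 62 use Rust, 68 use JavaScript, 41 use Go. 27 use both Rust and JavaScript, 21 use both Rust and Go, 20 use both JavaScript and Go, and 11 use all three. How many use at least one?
|A∪B∪C| = 62+68+41-27-21-20+11 = 114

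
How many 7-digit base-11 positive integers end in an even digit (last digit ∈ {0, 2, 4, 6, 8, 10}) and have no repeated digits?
Last∈{0,2,4,6,8,10}. Last=0: 151200. Last nonzero: 5×9×P(9,5) = 680400. Total = 831600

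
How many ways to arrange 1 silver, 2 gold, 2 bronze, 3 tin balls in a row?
8! / (1! × 2! × 2! × 3!) = 1680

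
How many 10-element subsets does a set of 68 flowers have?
C(68,10) = 68!/(10!×58!) = 290752384208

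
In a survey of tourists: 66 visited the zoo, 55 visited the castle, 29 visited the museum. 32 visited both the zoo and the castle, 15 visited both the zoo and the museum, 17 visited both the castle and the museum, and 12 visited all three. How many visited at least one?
|A∪B∪C| = 66+55+29-32-15-17+12 = 98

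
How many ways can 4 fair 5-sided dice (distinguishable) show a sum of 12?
Coefficient of x^12 in (x + x² + ... + x^5)^4. By inclusion-exclusion on dice exceeding 5: Σ_j (-1)^j C(4,j)·C(12-1-5j, 3) = C(4,0)·C(11,3) - C(4,1)·C(6,3) = 1·165 - 4·20 = 85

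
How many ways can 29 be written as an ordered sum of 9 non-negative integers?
C(29+9-1, 9-1) = C(37, 8) = 38608020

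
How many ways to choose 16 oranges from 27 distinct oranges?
C(27,16) = 27!/(16!×11!) = 13037895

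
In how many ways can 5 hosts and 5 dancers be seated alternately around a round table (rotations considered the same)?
Fix one of the hosts: (5-1)! ways for the remaining hosts, × 5! ways for the dancers = 24 × 120 = 2880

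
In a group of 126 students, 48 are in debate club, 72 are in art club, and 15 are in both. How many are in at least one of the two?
|A∪B| = |A| + |B| - |A∩B| = 48 + 72 - 15 = 105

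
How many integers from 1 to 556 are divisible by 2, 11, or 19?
⌊556/2⌋+⌊556/11⌋+⌊556/19⌋ - ⌊556/22⌋-⌊556/38⌋-⌊556/209⌋ + ⌊556/418⌋ = 278+50+29 - 25-14-2 + 1 = 317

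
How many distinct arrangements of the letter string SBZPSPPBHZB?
11! / (3! × 1! × 3! × 2! × 2!) = 277200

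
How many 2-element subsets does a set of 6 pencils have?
C(6,2) = 6!/(2!×4!) = 15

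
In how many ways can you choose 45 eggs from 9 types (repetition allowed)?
C(45+9-1, 9-1) = C(53, 8) = 886322710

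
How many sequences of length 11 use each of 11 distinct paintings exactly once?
11! = 39916800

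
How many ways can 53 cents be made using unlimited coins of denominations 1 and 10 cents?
Coefficient of x^53 in 1/(1-x^1) · 1/(1-x^10). Use j coins of 10 for j = 0..⌊53/10⌋ = 5, the rest in 1s: 5 + 1 = 6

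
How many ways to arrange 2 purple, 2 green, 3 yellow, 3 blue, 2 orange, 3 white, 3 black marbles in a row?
18! / (2! × 2! × 3! × 3! × 2! × 3! × 3!) = 617512896000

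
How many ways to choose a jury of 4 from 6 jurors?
C(6,4) = 6!/(4!×2!) = 15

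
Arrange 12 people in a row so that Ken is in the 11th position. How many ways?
Fix one position: (12-1)! = 39916800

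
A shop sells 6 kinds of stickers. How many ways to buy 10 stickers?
C(10+6-1, 6-1) = C(15, 5) = 3003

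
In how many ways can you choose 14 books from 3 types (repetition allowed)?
C(14+3-1, 3-1) = C(16, 2) = 120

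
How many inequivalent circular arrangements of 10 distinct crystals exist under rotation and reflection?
(10-1)!/2 = 362880/2 = 181440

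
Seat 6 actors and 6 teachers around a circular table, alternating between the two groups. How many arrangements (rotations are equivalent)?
Fix one of the actors: (6-1)! ways for the remaining actors, × 6! ways for the teachers = 120 × 720 = 86400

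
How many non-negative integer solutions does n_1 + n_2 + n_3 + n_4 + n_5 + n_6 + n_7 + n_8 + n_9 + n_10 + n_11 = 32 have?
C(32+11-1, 11-1) = C(42, 10) = 1471442973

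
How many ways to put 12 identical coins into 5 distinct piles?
C(12+5-1, 5-1) = C(16, 4) = 1820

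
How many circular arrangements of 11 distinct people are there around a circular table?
Circular: fix one position, arrange the rest. (11-1)! = 3628800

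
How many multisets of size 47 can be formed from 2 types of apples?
C(47+2-1, 2-1) = C(48, 1) = 48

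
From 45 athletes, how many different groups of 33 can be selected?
C(45,33) = 45!/(33!×12!) = 28760021745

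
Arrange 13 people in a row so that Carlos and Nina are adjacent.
Treat as block: (13-1)! × 2! = 479001600 × 2 = 958003200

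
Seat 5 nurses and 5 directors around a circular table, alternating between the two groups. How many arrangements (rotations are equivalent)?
Fix one of the nurses: (5-1)! ways for the remaining nurses, × 5! ways for the directors = 24 × 120 = 2880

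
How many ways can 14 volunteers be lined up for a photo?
14! = 87178291200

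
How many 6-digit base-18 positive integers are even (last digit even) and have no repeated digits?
Last∈{0,2,4,6,8,10,12,14,16}. Last=0: 742560. Last nonzero: 8×16×P(16,4) = 5591040. Total = 6333600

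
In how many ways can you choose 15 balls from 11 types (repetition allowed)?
C(15+11-1, 11-1) = C(25, 10) = 3268760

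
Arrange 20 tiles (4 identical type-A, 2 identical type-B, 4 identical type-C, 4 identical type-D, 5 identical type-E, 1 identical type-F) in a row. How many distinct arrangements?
20! / (4! × 2! × 4! × 4! × 5! × 1!) = 733296564000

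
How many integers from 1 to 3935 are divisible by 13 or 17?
⌊3935/13⌋ + ⌊3935/17⌋ - ⌊3935/221⌋ = 302 + 231 - 17 = 516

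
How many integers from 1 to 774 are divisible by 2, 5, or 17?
⌊774/2⌋+⌊774/5⌋+⌊774/17⌋ - ⌊774/10⌋-⌊774/34⌋-⌊774/85⌋ + ⌊774/170⌋ = 387+154+45 - 77-22-9 + 4 = 482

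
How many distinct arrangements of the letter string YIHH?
4! / (1! × 1! × 2!) = 12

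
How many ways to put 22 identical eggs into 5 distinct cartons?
C(22+5-1, 5-1) = C(26, 4) = 14950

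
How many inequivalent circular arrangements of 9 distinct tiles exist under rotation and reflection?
(9-1)!/2 = 40320/2 = 20160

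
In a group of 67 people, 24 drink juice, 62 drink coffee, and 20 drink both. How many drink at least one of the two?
|A∪B| = |A| + |B| - |A∩B| = 24 + 62 - 20 = 66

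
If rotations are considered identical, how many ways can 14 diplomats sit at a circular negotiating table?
Circular: fix one position, arrange the rest. (14-1)! = 6227020800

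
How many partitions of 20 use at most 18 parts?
By conjugation, equals partitions of 20 into parts ≤ 18. Let r_j(i) = number of partitions of i into parts ≤ j, for i = 0..20. r_1(i) = 1 for all i; r_j(i) = r_{j-1}(i) + r_j(i-j). Rows j = 2..18: ≤2: 1 1 2 2 3 3 4 4 5 5 6 6 7 7 8 8 9 9 10 10 11; ≤3: 1 1 2 3 4 5 7 8 10 12 14 16 19 21 24 27 30 33 37 40 44; ≤4: 1 1 2 3 5 6 9 11 15 18 23 27 34 39 47 54 64 72 84 94 108; ≤5: 1 1 2 3 5 7 10 13 18 23 30 37 47 57 70 84 101 119 141 164 192; ≤6: 1 1 2 3 5 7 11 14 20 26 35 44 58 71 90 110 136 163 199 235 282; ≤7: 1 1 2 3 5 7 11 15 21 28 38 49 65 82 105 131 164 201 248 300 364; ≤8: 1 1 2 3 5 7 11 15 22 29 40 52 70 89 116 146 186 230 288 352 434; ≤9: 1 1 2 3 5 7 11 15 22 30 41 54 73 94 123 157 201 252 318 393 488; ≤10: 1 1 2 3 5 7 11 15 22 30 42 55 75 97 128 164 212 267 340 423 530; ≤11: 1 1 2 3 5 7 11 15 22 30 42 56 76 99 131 169 219 278 355 445 560; ≤12: 1 1 2 3 5 7 11 15 22 30 42 56 77 100 133 172 224 285 366 460 582; ≤13: 1 1 2 3 5 7 11 15 22 30 42 56 77 101 134 174 227 290 373 471 597; ≤14: 1 1 2 3 5 7 11 15 22 30 42 56 77 101 135 175 229 293 378 478 608; ≤15: 1 1 2 3 5 7 11 15 22 30 42 56 77 101 135 176 230 295 381 483 615; ≤16: 1 1 2 3 5 7 11 15 22 30 42 56 77 101 135 176 231 296 383 486 620; ≤17: 1 1 2 3 5 7 11 15 22 30 42 56 77 101 135 176 231 297 384 488 623; ≤18: 1 1 2 3 5 7 11 15 22 30 42 56 77 101 135 176 231 297 385 489 625. r_18(20) = 625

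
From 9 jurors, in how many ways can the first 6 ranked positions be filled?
P(9,6) = 9!/(9-6)! = 60480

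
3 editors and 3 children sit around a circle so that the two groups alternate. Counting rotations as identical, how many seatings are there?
Fix one of the editors: (3-1)! ways for the remaining editors, × 3! ways for the children = 2 × 6 = 12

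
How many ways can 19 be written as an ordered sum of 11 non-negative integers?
C(19+11-1, 11-1) = C(29, 10) = 20030010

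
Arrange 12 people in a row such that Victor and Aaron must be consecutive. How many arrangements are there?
Treat the 2 as one block: (12-2+1)! × 2! = 39916800 × 2 = 79833600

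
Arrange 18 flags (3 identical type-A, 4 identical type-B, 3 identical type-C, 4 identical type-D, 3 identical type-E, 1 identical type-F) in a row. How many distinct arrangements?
18! / (3! × 4! × 3! × 4! × 3! × 1!) = 51459408000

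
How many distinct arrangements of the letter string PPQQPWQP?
8! / (3! × 1! × 4!) = 280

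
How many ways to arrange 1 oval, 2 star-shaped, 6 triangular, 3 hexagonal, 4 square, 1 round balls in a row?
17! / (1! × 2! × 6! × 3! × 4! × 1!) = 1715313600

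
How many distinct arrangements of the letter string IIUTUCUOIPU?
11! / (1! × 4! × 3! × 1! × 1! × 1!) = 277200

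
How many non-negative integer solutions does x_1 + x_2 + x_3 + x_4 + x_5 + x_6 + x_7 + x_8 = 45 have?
C(45+8-1, 8-1) = C(52, 7) = 133784560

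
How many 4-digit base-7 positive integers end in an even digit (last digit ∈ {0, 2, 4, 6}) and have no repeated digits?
Last∈{0,2,4,6}. Last=0: 120. Last nonzero: 3×5×P(5,2) = 300. Total = 420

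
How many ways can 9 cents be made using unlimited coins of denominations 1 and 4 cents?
Coefficient of x^9 in 1/(1-x^1) · 1/(1-x^4). Use j coins of 4 for j = 0..⌊9/4⌋ = 2, the rest in 1s: 2 + 1 = 3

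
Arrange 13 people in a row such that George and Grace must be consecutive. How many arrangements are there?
Treat the 2 as one block: (13-2+1)! × 2! = 479001600 × 2 = 958003200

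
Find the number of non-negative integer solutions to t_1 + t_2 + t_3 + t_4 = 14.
C(14+4-1, 4-1) = C(17, 3) = 680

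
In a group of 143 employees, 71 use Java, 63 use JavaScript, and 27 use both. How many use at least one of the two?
|A∪B| = |A| + |B| - |A∩B| = 71 + 63 - 27 = 107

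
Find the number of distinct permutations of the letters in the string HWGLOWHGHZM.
11! / (1! × 2! × 1! × 1! × 1! × 2! × 3!) = 1663200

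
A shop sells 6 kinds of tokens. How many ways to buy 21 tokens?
C(21+6-1, 6-1) = C(26, 5) = 65780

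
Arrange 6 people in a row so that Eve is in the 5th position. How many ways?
Fix one position: (6-1)! = 120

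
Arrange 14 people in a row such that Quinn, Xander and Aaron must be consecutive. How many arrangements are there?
Treat the 3 as one block: (14-3+1)! × 3! = 479001600 × 6 = 2874009600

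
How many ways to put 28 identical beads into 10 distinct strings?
C(28+10-1, 10-1) = C(37, 9) = 124403620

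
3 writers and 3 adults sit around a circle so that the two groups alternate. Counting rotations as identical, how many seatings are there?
Fix one of the writers: (3-1)! ways for the remaining writers, × 3! ways for the adults = 2 × 6 = 12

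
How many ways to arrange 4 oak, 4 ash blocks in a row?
8! / (4! × 4!) = 70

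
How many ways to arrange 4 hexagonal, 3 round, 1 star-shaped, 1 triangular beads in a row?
9! / (4! × 3! × 1! × 1!) = 2520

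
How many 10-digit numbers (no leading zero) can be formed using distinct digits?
First digit: 9 choices (nonzero). Then descending: 9 × 9 × 8 × 7 × 6 × 5 × 4 × 3 × 2 × 1 = 3265920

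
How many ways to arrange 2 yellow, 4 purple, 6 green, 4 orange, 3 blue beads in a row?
19! / (2! × 4! × 6! × 4! × 3!) = 24443218800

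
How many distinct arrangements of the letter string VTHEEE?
6! / (3! × 1! × 1! × 1!) = 120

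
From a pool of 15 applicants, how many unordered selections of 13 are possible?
C(15,13) = 15!/(13!×2!) = 105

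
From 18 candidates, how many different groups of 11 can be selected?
C(18,11) = 18!/(11!×7!) = 31824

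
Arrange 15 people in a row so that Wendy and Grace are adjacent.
Treat as block: (15-1)! × 2! = 87178291200 × 2 = 174356582400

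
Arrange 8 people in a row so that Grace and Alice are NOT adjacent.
Total - adjacent = 8! - (8-1)!×2 = 40320 - 10080 = 30240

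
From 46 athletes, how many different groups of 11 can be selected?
C(46,11) = 46!/(11!×35!) = 13340783196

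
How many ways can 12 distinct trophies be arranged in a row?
12! = 479001600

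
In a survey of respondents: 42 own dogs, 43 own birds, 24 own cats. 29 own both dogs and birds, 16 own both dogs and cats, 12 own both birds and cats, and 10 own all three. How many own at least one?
|A∪B∪C| = 42+43+24-29-16-12+10 = 62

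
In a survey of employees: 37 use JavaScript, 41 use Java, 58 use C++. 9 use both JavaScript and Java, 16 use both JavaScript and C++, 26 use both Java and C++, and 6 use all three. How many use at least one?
|A∪B∪C| = 37+41+58-9-16-26+6 = 91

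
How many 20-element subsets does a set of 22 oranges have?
C(22,20) = 22!/(20!×2!) = 231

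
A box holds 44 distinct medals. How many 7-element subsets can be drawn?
C(44,7) = 44!/(7!×37!) = 38320568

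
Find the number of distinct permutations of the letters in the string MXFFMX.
6! / (2! × 2! × 2!) = 90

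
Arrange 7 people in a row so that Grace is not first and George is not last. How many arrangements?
By inclusion-exclusion: 7! - 2×(7-1)! + (7-2)! = 5040 - 1440 + 120 = 3720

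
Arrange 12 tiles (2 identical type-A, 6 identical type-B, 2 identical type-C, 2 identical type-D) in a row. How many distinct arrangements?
12! / (2! × 6! × 2! × 2!) = 83160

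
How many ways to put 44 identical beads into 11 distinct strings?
C(44+11-1, 11-1) = C(54, 10) = 23930713170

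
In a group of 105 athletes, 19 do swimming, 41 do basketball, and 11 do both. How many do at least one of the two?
|A∪B| = |A| + |B| - |A∩B| = 19 + 41 - 11 = 49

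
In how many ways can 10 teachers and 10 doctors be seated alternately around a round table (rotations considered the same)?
Fix one of the teachers: (10-1)! ways for the remaining teachers, × 10! ways for the doctors = 362880 × 3628800 = 1316818944000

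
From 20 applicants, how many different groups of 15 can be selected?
C(20,15) = 20!/(15!×5!) = 15504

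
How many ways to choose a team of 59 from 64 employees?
C(64,59) = 64!/(59!×5!) = 7624512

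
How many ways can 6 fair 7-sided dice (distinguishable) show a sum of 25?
Coefficient of x^25 in (x + x² + ... + x^7)^6. By inclusion-exclusion on dice exceeding 7: Σ_j (-1)^j C(6,j)·C(25-1-7j, 5) = C(6,0)·C(24,5) - C(6,1)·C(17,5) + C(6,2)·C(10,5) = 1·42504 - 6·6188 + 15·252 = 9156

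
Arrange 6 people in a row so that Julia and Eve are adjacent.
Treat as block: (6-1)! × 2! = 120 × 2 = 240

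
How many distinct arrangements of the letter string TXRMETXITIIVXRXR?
16! / (1! × 3! × 4! × 3! × 1! × 3! × 1!) = 4036032000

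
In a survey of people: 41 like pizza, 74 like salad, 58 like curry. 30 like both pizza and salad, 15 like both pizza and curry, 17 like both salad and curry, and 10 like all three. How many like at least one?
|A∪B∪C| = 41+74+58-30-15-17+10 = 121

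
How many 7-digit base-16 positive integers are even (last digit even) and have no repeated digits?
Last∈{0,2,4,6,8,10,12,14}. Last=0: 3603600. Last nonzero: 7×14×P(14,5) = 23543520. Total = 27147120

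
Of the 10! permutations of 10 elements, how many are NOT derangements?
Complement of the derangements. !10 = Σ_{j=0}^{10} (-1)^j·10!/j! = 3628800 - 3628800 + 1814400 - 604800 + 151200 - 30240 + 5040 - 720 + 90 - 10 + 1 = 1334961. 10! - !10 = 3628800 - 1334961 = 2293839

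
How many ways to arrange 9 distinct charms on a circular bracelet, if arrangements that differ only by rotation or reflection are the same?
(9-1)!/2 = 40320/2 = 20160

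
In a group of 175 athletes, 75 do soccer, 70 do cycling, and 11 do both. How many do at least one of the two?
|A∪B| = |A| + |B| - |A∩B| = 75 + 70 - 11 = 134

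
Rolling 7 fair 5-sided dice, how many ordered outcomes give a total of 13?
Coefficient of x^13 in (x + x² + ... + x^5)^7. By inclusion-exclusion on dice exceeding 5: Σ_j (-1)^j C(7,j)·C(13-1-5j, 6) = C(7,0)·C(12,6) - C(7,1)·C(7,6) = 1·924 - 7·7 = 875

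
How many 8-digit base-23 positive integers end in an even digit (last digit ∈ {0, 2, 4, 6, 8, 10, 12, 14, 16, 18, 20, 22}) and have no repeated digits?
Last∈{0,2,4,6,8,10,12,14,16,18,20,22}. Last=0: 859541760. Last nonzero: 11×21×P(21,6) = 9025188480. Total = 9884730240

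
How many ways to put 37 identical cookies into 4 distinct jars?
C(37+4-1, 4-1) = C(40, 3) = 9880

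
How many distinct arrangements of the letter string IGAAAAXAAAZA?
12! / (1! × 1! × 1! × 1! × 8!) = 11880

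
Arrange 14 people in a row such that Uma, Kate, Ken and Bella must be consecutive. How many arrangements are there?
Treat the 4 as one block: (14-4+1)! × 4! = 39916800 × 24 = 958003200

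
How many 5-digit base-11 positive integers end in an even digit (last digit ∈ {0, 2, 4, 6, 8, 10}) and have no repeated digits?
Last∈{0,2,4,6,8,10}. Last=0: 5040. Last nonzero: 5×9×P(9,3) = 22680. Total = 27720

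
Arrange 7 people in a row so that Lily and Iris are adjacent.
Treat as block: (7-1)! × 2! = 720 × 2 = 1440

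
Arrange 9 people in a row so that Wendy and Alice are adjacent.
Treat as block: (9-1)! × 2! = 40320 × 2 = 80640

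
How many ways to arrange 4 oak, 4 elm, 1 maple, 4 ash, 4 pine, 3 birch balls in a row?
20! / (4! × 4! × 1! × 4! × 4! × 3!) = 1222160940000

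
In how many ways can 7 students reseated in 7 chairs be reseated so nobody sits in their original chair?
!7 = Σ_{j=0}^{7} (-1)^j·7!/j! = 5040 - 5040 + 2520 - 840 + 210 - 42 + 7 - 1 = 1854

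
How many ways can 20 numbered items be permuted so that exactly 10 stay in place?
Choose the 10 fixed points C(20,10) = 184756, derange the rest: !10 = Σ_{j=0}^{10} (-1)^j·10!/j! = 3628800 - 3628800 + 1814400 - 604800 + 151200 - 30240 + 5040 - 720 + 90 - 10 + 1 = 1334961. Product = 184756 × 1334961 = 246642054516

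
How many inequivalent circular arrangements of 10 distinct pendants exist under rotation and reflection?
(10-1)!/2 = 362880/2 = 181440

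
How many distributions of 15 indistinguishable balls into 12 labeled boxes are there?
C(15+12-1, 12-1) = C(26, 11) = 7726160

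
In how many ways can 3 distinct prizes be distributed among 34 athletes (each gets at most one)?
P(34,3) = 34!/(34-3)! = 35904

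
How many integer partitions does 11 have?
Pentagonal recurrence p(n) = p(n-1) + p(n-2) - p(n-5) - p(n-7) + p(n-12) + p(n-15) - ... gives p(0..10) = 1, 1, 2, 3, 5, 7, 11, 15, 22, 30, 42. p(11) = p(10) + p(9) - p(6) - p(4) = 42 + 30 - 11 - 5 = 56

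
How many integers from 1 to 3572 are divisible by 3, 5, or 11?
⌊3572/3⌋+⌊3572/5⌋+⌊3572/11⌋ - ⌊3572/15⌋-⌊3572/33⌋-⌊3572/55⌋ + ⌊3572/165⌋ = 1190+714+324 - 238-108-64 + 21 = 1839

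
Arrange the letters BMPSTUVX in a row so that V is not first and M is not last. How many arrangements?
By inclusion-exclusion: 8! - 2×(8-1)! + (8-2)! = 40320 - 10080 + 720 = 30960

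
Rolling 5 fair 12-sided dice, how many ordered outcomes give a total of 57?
Coefficient of x^57 in (x + x² + ... + x^12)^5. By inclusion-exclusion on dice exceeding 12: Σ_j (-1)^j C(5,j)·C(57-1-12j, 4) = C(5,0)·C(56,4) - C(5,1)·C(44,4) + C(5,2)·C(32,4) - C(5,3)·C(20,4) + C(5,4)·C(8,4) = 1·367290 - 5·135751 + 10·35960 - 10·4845 + 5·70 = 35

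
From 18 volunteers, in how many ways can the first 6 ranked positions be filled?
P(18,6) = 18!/(18-6)! = 13366080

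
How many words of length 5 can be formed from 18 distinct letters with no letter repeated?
P(18,5) = 18!/(18-5)! = 1028160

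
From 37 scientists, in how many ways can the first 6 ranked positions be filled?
P(37,6) = 37!/(37-6)! = 1673844480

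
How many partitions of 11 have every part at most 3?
Let r_j(i) = number of partitions of i into parts ≤ j, for i = 0..11. r_1(i) = 1 for all i; r_j(i) = r_{j-1}(i) + r_j(i-j). Rows j = 2..3: ≤2: 1 1 2 2 3 3 4 4 5 5 6 6; ≤3: 1 1 2 3 4 5 7 8 10 12 14 16. r_3(11) = 16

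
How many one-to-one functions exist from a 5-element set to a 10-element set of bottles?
P(10,5) = 10!/(10-5)! = 30240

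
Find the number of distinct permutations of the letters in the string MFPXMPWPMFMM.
12! / (5! × 3! × 1! × 1! × 2!) = 332640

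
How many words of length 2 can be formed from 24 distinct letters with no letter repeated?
P(24,2) = 24!/(24-2)! = 552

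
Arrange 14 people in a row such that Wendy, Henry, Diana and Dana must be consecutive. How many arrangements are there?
Treat the 4 as one block: (14-4+1)! × 4! = 39916800 × 24 = 958003200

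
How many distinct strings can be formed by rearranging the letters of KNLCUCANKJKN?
12! / (1! × 1! × 1! × 1! × 3! × 3! × 2!) = 6652800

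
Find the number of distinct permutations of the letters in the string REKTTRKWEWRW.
12! / (2! × 2! × 3! × 2! × 3!) = 1663200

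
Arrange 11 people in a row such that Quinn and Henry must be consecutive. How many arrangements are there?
Treat the 2 as one block: (11-2+1)! × 2! = 3628800 × 2 = 7257600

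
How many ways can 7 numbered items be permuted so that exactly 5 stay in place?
Choose the 5 fixed points C(7,5) = 21, derange the rest: !2 = Σ_{j=0}^{2} (-1)^j·2!/j! = 2 - 2 + 1 = 1. Product = 21 × 1 = 21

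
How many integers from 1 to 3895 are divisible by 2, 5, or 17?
⌊3895/2⌋+⌊3895/5⌋+⌊3895/17⌋ - ⌊3895/10⌋-⌊3895/34⌋-⌊3895/85⌋ + ⌊3895/170⌋ = 1947+779+229 - 389-114-45 + 22 = 2429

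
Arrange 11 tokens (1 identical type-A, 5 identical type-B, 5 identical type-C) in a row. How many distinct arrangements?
11! / (1! × 5! × 5!) = 2772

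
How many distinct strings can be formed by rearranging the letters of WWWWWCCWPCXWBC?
14! / (1! × 1! × 7! × 4! × 1!) = 720720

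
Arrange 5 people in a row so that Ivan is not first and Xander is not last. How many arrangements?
By inclusion-exclusion: 5! - 2×(5-1)! + (5-2)! = 120 - 48 + 6 = 78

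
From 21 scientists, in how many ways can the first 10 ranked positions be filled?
P(21,10) = 21!/(21-10)! = 1279935820800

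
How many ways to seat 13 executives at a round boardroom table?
Circular: fix one position, arrange the rest. (13-1)! = 479001600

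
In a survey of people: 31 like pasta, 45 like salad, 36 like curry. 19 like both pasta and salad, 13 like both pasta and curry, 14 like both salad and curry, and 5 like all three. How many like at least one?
|A∪B∪C| = 31+45+36-19-13-14+5 = 71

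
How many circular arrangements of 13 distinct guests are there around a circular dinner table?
Circular: fix one position, arrange the rest. (13-1)! = 479001600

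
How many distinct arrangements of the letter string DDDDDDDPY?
9! / (1! × 7! × 1!) = 72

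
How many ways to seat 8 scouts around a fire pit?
Circular: fix one position, arrange the rest. (8-1)! = 5040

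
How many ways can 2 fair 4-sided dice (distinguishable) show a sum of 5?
Coefficient of x^5 in (x + x² + ... + x^4)^2. By inclusion-exclusion on dice exceeding 4: Σ_j (-1)^j C(2,j)·C(5-1-4j, 1) = C(2,0)·C(4,1) = 1·4 = 4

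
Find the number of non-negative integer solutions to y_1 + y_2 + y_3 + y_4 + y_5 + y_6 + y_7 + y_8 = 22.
C(22+8-1, 8-1) = C(29, 7) = 1560780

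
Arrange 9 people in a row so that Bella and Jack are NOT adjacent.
Total - adjacent = 9! - (9-1)!×2 = 362880 - 80640 = 282240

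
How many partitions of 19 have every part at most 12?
Let r_j(i) = number of partitions of i into parts ≤ j, for i = 0..19. r_1(i) = 1 for all i; r_j(i) = r_{j-1}(i) + r_j(i-j). Rows j = 2..12: ≤2: 1 1 2 2 3 3 4 4 5 5 6 6 7 7 8 8 9 9 10 10; ≤3: 1 1 2 3 4 5 7 8 10 12 14 16 19 21 24 27 30 33 37 40; ≤4: 1 1 2 3 5 6 9 11 15 18 23 27 34 39 47 54 64 72 84 94; ≤5: 1 1 2 3 5 7 10 13 18 23 30 37 47 57 70 84 101 119 141 164; ≤6: 1 1 2 3 5 7 11 14 20 26 35 44 58 71 90 110 136 163 199 235; ≤7: 1 1 2 3 5 7 11 15 21 28 38 49 65 82 105 131 164 201 248 300; ≤8: 1 1 2 3 5 7 11 15 22 29 40 52 70 89 116 146 186 230 288 352; ≤9: 1 1 2 3 5 7 11 15 22 30 41 54 73 94 123 157 201 252 318 393; ≤10: 1 1 2 3 5 7 11 15 22 30 42 55 75 97 128 164 212 267 340 423; ≤11: 1 1 2 3 5 7 11 15 22 30 42 56 76 99 131 169 219 278 355 445; ≤12: 1 1 2 3 5 7 11 15 22 30 42 56 77 100 133 172 224 285 366 460. r_12(19) = 460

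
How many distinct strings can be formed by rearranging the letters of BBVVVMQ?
7! / (1! × 2! × 3! × 1!) = 420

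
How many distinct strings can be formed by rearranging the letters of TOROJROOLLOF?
12! / (2! × 5! × 1! × 2! × 1! × 1!) = 997920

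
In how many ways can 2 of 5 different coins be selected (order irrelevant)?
C(5,2) = 5!/(2!×3!) = 10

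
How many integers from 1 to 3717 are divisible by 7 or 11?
⌊3717/7⌋ + ⌊3717/11⌋ - ⌊3717/77⌋ = 531 + 337 - 48 = 820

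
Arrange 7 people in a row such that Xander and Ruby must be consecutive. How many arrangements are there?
Treat the 2 as one block: (7-2+1)! × 2! = 720 × 2 = 1440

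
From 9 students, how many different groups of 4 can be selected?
C(9,4) = 9!/(4!×5!) = 126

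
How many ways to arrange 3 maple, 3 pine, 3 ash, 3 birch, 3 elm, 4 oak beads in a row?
19! / (3! × 3! × 3! × 3! × 3! × 4!) = 651819168000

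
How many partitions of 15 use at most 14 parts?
By conjugation, equals partitions of 15 into parts ≤ 14. Let r_j(i) = number of partitions of i into parts ≤ j, for i = 0..15. r_1(i) = 1 for all i; r_j(i) = r_{j-1}(i) + r_j(i-j). Rows j = 2..14: ≤2: 1 1 2 2 3 3 4 4 5 5 6 6 7 7 8 8; ≤3: 1 1 2 3 4 5 7 8 10 12 14 16 19 21 24 27; ≤4: 1 1 2 3 5 6 9 11 15 18 23 27 34 39 47 54; ≤5: 1 1 2 3 5 7 10 13 18 23 30 37 47 57 70 84; ≤6: 1 1 2 3 5 7 11 14 20 26 35 44 58 71 90 110; ≤7: 1 1 2 3 5 7 11 15 21 28 38 49 65 82 105 131; ≤8: 1 1 2 3 5 7 11 15 22 29 40 52 70 89 116 146; ≤9: 1 1 2 3 5 7 11 15 22 30 41 54 73 94 123 157; ≤10: 1 1 2 3 5 7 11 15 22 30 42 55 75 97 128 164; ≤11: 1 1 2 3 5 7 11 15 22 30 42 56 76 99 131 169; ≤12: 1 1 2 3 5 7 11 15 22 30 42 56 77 100 133 172; ≤13: 1 1 2 3 5 7 11 15 22 30 42 56 77 101 134 174; ≤14: 1 1 2 3 5 7 11 15 22 30 42 56 77 101 135 175. r_14(15) = 175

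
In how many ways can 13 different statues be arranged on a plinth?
13! = 6227020800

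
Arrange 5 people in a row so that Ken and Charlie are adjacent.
Treat as block: (5-1)! × 2! = 24 × 2 = 48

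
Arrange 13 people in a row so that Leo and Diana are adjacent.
Treat as block: (13-1)! × 2! = 479001600 × 2 = 958003200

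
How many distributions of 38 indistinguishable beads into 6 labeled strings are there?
C(38+6-1, 6-1) = C(43, 5) = 962598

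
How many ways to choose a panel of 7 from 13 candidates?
C(13,7) = 13!/(7!×6!) = 1716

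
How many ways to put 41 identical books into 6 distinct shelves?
C(41+6-1, 6-1) = C(46, 5) = 1370754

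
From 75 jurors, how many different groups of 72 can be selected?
C(75,72) = 75!/(72!×3!) = 67525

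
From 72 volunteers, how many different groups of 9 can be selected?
C(72,9) = 72!/(9!×63!) = 85113005120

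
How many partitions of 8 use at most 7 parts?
By conjugation, equals partitions of 8 into parts ≤ 7. Let r_j(i) = number of partitions of i into parts ≤ j, for i = 0..8. r_1(i) = 1 for all i; r_j(i) = r_{j-1}(i) + r_j(i-j). Rows j = 2..7: ≤2: 1 1 2 2 3 3 4 4 5; ≤3: 1 1 2 3 4 5 7 8 10; ≤4: 1 1 2 3 5 6 9 11 15; ≤5: 1 1 2 3 5 7 10 13 18; ≤6: 1 1 2 3 5 7 11 14 20; ≤7: 1 1 2 3 5 7 11 15 21. r_7(8) = 21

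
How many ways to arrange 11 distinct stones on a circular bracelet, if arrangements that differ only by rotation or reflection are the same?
(11-1)!/2 = 3628800/2 = 1814400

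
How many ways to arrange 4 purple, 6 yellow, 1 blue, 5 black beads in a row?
16! / (4! × 6! × 1! × 5!) = 10090080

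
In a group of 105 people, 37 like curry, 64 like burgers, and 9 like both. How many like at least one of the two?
|A∪B| = |A| + |B| - |A∩B| = 37 + 64 - 9 = 92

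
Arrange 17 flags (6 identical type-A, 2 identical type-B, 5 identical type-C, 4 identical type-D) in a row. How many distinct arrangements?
17! / (6! × 2! × 5! × 4!) = 85765680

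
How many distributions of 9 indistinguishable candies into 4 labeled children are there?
C(9+4-1, 4-1) = C(12, 3) = 220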